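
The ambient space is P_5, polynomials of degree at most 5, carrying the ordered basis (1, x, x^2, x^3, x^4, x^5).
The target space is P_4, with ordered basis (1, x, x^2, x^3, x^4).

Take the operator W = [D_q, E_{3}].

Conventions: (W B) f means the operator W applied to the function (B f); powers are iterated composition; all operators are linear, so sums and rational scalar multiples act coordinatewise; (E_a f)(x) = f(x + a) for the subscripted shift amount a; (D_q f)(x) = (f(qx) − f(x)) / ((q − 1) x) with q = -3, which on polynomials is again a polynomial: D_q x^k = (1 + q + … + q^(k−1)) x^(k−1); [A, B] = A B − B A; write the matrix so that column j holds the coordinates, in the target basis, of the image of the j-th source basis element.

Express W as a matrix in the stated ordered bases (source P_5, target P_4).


image of 1: 0
image of x: 0
image of x^2: 12
image of x^3: -60x - 36
image of x^4: 264x^2 + 432x + 648
image of x^5: -1032x^3 - 2664x^2 - 7128x - 4536
each image's coordinates form column j of the matrix

the matrix is [[0, 0, 12, -36, 648, -4536]; [0, 0, 0, -60, 432, -7128]; [0, 0, 0, 0, 264, -2664]; [0, 0, 0, 0, 0, -1032]; [0, 0, 0, 0, 0, 0]] (rows listed top to bottom)


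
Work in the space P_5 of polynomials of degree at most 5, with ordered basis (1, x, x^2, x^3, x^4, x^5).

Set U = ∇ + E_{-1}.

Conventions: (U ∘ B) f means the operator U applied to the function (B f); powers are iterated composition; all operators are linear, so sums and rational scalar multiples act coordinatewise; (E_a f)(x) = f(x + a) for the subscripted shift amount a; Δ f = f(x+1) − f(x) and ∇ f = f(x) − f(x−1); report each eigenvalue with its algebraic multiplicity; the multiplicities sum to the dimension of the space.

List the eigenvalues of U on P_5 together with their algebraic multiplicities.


image of 1: 1
image of x: x
image of x^2: x^2
image of x^3: x^3
image of x^4: x^4
image of x^5: x^5
the matrix is upper triangular; its diagonal is (1, 1, 1, 1, 1, 1)
for a triangular matrix the eigenvalues are the diagonal entries, with algebraic multiplicity their repetition count

λ = 1 (multiplicity 6)


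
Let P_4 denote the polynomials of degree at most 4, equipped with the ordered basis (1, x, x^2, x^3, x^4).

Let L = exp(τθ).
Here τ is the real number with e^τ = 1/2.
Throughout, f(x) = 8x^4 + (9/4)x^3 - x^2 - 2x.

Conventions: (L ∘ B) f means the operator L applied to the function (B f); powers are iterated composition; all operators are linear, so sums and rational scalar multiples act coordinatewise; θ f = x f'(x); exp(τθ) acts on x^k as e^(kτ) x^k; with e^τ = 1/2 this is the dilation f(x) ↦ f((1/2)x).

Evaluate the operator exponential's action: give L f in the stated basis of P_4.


exp(τθ) x^k = e^(kτ) x^k; with e^τ = 1/2 this sends x^k to (1/2)^k x^k
x ↦ 1/2 x
x^2 ↦ 1/4 x^2
x^3 ↦ 1/8 x^3
x^4 ↦ 1/16 x^4
applying this coordinatewise to f: exp(τθ) f = (1/2)x^4 + (9/32)x^3 - (1/4)x^2 - x

the image equals g(x) = (1/2)x^4 + (9/32)x^3 - (1/4)x^2 - x


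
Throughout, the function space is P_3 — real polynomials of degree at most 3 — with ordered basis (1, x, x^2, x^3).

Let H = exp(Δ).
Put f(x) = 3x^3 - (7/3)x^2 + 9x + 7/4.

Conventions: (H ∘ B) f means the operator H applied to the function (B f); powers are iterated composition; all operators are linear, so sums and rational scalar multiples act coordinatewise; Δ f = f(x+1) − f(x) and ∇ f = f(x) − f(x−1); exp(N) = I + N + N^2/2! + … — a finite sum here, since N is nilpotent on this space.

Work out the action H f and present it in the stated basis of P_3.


order-1 term: 9x^2 + (13/3)x + 29/3
order-2 term: 9x + 20/3
order-3 term: 3
the series for exp(Δ) f terminates at order 3
exp(Δ) f = 3x^3 + (20/3)x^2 + (67/3)x + 253/12

g(x) = 3x^3 + (20/3)x^2 + (67/3)x + 253/12


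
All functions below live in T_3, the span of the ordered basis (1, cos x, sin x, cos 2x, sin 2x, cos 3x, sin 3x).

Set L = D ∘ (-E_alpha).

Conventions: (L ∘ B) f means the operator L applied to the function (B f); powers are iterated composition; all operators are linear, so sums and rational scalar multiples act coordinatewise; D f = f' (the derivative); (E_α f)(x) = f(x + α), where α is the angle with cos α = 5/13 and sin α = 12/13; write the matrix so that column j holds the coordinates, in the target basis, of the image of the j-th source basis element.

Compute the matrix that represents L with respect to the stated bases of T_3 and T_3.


the matrix is [[0, 0, 0, 0, 0, 0, 0]; [0, 12/13, -5/13, 0, 0, 0, 0]; [0, 5/13, 12/13, 0, 0, 0, 0]; [0, 0, 0, 240/169, 238/169, 0, 0]; [0, 0, 0, -238/169, 240/169, 0, 0]; [0, 0, 0, 0, 0, -2484/2197, 6105/2197]; [0, 0, 0, 0, 0, -6105/2197, -2484/2197]] (rows listed top to bottom)

image of 1: 0
image of cos x: (12/13)cos x + (5/13)sin x
image of sin x: -(5/13)cos x + (12/13)sin x
image of cos 2x: (240/169)cos 2x - (238/169)sin 2x
image of sin 2x: (238/169)cos 2x + (240/169)sin 2x
image of cos 3x: -(2484/2197)cos 3x - (6105/2197)sin 3x
image of sin 3x: (6105/2197)cos 3x - (2484/2197)sin 3x
each image's coordinates form column j of the matrix


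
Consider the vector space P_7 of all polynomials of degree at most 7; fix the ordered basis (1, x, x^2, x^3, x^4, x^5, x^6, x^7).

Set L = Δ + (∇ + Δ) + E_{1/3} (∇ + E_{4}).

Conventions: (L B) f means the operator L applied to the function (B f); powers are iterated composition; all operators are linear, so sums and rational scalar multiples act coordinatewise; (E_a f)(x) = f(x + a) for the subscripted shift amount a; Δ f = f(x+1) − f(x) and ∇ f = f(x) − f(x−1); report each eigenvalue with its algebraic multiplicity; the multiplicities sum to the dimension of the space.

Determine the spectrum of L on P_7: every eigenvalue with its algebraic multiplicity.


λ = 1 (multiplicity 8)

image of 1: 1
image of x: x + 25/3
image of x^2: x^2 + (50/3)x + 175/9
image of x^3: x^3 + 25x^2 + (175/3)x + 2287/27
image of x^4: x^4 + (100/3)x^3 + (350/3)x^2 + (9148/27)x + 28627/81
image of x^5: x^5 + (125/3)x^4 + (1750/9)x^3 + (22870/27)x^2 + (143135/81)x + 372055/243
image of x^6: x^6 + 50x^5 + (875/3)x^4 + (45740/27)x^3 + (143135/27)x^2 + (744110/81)x + 4827475/729
image of x^7: x^7 + (175/3)x^6 + (1225/3)x^5 + (80045/27)x^4 + (1001945/81)x^3 + (2604385/81)x^2 + (33792325/729)x + 62755207/2187
the matrix is upper triangular; its diagonal is (1, 1, 1, 1, 1, 1, 1, 1)
for a triangular matrix the eigenvalues are the diagonal entries, with algebraic multiplicity their repetition count


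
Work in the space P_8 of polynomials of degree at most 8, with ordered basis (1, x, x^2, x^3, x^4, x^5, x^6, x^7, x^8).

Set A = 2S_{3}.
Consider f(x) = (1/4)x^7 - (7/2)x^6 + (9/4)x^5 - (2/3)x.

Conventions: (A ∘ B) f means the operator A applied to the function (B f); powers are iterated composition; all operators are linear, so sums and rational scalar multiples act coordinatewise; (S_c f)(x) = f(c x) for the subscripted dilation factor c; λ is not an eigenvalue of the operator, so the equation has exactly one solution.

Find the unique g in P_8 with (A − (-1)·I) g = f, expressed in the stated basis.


write g with unknown coordinates in the stated basis and equate coefficients in (A − (-1)·I) g = f
solving from the highest basis element down gives g = (1/17500)x^7 - (7/2918)x^6 + (9/1948)x^5 - (2/21)x
check: A g = (2187/8750)x^7 - (5103/1459)x^6 + (2187/974)x^5 - (4/7)x
so A g − (-1)·g = (1/4)x^7 - (7/2)x^6 + (9/4)x^5 - (2/3)x = f ✓

the image equals g(x) = (1/17500)x^7 - (7/2918)x^6 + (9/1948)x^5 - (2/21)x


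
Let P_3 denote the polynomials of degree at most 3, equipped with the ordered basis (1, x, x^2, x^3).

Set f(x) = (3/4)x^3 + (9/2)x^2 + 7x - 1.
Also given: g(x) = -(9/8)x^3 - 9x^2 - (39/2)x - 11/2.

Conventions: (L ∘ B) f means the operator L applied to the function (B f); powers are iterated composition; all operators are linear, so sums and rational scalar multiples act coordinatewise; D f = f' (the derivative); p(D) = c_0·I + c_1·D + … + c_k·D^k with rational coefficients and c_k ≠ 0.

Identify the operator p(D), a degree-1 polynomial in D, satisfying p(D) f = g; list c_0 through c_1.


c_0 = -3/2, c_1 = -1

D^0 f = (3/4)x^3 + (9/2)x^2 + 7x - 1
D^1 f = (9/4)x^2 + 9x + 7
matching coefficients of g against c_0 f + c_1 Df + … from the top degree down determines the c_i
solution: c_0 = -3/2, c_1 = -1


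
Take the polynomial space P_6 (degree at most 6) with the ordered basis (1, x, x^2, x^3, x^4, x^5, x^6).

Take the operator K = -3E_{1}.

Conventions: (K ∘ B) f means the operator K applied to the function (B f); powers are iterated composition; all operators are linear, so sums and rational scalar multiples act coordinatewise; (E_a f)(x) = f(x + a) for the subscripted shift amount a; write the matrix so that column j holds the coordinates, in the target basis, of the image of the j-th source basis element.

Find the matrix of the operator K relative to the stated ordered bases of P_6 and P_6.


image of 1: -3
image of x: -3x - 3
image of x^2: -3x^2 - 6x - 3
image of x^3: -3x^3 - 9x^2 - 9x - 3
image of x^4: -3x^4 - 12x^3 - 18x^2 - 12x - 3
image of x^5: -3x^5 - 15x^4 - 30x^3 - 30x^2 - 15x - 3
image of x^6: -3x^6 - 18x^5 - 45x^4 - 60x^3 - 45x^2 - 18x - 3
each image's coordinates form column j of the matrix

the matrix is [[-3, -3, -3, -3, -3, -3, -3]; [0, -3, -6, -9, -12, -15, -18]; [0, 0, -3, -9, -18, -30, -45]; [0, 0, 0, -3, -12, -30, -60]; [0, 0, 0, 0, -3, -15, -45]; [0, 0, 0, 0, 0, -3, -18]; [0, 0, 0, 0, 0, 0, -3]] (rows listed top to bottom)


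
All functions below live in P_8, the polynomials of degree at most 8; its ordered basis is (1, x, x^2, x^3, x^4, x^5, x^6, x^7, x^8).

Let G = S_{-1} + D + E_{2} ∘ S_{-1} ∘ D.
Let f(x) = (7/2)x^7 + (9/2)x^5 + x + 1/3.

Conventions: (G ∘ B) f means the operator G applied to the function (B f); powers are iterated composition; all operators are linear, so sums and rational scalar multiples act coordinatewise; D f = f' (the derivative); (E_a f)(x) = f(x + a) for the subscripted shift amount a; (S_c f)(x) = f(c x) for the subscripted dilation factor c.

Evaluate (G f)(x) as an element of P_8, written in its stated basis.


g(x) = -(7/2)x^7 + 49x^6 + (579/2)x^5 + 1515x^4 + 4100x^3 + 6420x^2 + 5423x + 5791/3

S_{-1} f = -(7/2)x^7 - (9/2)x^5 - x + 1/3
D f = (49/2)x^6 + (45/2)x^4 + 1
D f = (49/2)x^6 + (45/2)x^4 + 1
S_{-1} D f = (49/2)x^6 + (45/2)x^4 + 1
E_{2} S_{-1} D f = (49/2)x^6 + 294x^5 + (2985/2)x^4 + 4100x^3 + 6420x^2 + 5424x + 1929
(S_{-1} + D + E_{2} ∘ S_{-1} ∘ D) f = -(7/2)x^7 + 49x^6 + (579/2)x^5 + 1515x^4 + 4100x^3 + 6420x^2 + 5423x + 5791/3


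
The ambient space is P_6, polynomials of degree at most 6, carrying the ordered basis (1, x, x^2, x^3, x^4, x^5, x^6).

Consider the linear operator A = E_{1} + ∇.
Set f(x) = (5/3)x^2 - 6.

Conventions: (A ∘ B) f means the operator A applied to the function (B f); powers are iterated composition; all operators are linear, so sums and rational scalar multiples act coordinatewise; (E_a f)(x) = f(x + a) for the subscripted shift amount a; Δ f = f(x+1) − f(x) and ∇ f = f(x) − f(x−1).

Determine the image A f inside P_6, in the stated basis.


the image equals g(x) = (5/3)x^2 + (20/3)x - 6

E_{1} f = (5/3)x^2 + (10/3)x - 13/3
∇ f = (10/3)x - 5/3
(E_{1} + ∇) f = (5/3)x^2 + (20/3)x - 6


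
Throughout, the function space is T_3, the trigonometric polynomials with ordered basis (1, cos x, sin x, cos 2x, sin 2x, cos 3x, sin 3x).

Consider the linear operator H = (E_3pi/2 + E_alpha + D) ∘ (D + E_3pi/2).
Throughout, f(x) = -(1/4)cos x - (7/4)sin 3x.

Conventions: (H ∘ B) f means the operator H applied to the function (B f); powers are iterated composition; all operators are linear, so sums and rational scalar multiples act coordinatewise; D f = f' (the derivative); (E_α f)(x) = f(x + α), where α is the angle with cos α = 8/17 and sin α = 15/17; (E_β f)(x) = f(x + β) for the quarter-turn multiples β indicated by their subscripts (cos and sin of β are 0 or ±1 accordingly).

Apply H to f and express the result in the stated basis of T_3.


D f = (1/4)sin x - (21/4)cos 3x
E_3pi/2 f = -(1/4)sin x - (7/4)cos 3x
(D + E_3pi/2) f = -7cos 3x
E_3pi/2 (D + E_3pi/2) f = 7sin 3x
E_alpha (D + E_3pi/2) f = (34216/4913)cos 3x - (3465/4913)sin 3x
D (D + E_3pi/2) f = 21sin 3x
(E_3pi/2 + E_alpha + D) (D + E_3pi/2) f = (34216/4913)cos 3x + (134099/4913)sin 3x

the result is g(x) = (34216/4913)cos 3x + (134099/4913)sin 3x


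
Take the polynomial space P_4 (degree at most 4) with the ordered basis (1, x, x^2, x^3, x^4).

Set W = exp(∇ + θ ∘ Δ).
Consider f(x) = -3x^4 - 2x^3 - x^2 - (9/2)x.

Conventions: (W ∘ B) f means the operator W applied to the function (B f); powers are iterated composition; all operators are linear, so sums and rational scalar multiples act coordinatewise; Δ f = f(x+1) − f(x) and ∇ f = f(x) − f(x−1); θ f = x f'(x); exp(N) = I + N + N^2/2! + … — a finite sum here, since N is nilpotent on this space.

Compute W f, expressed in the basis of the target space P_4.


order-1 term: -48x^3 - 36x^2 - 28x - 5/2
order-2 term: -216x^2 - 72x - 20
order-3 term: -288x + 48
order-4 term: -72
the series for exp(∇ + θ ∘ Δ) f terminates at order 4
exp(∇ + θ ∘ Δ) f = -3x^4 - 50x^3 - 253x^2 - (785/2)x - 93/2

the result is g(x) = -3x^4 - 50x^3 - 253x^2 - (785/2)x - 93/2


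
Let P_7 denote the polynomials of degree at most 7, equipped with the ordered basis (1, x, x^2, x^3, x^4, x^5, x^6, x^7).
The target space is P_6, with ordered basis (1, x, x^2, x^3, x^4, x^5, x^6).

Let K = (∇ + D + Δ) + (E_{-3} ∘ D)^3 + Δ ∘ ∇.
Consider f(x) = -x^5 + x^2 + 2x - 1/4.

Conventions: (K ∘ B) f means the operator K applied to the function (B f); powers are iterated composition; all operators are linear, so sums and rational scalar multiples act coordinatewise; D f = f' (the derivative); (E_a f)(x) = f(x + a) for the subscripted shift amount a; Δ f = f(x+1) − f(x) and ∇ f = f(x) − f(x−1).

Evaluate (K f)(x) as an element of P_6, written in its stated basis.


∇ f = -5x^4 + 10x^3 - 10x^2 + 7x
D f = -5x^4 + 2x + 2
Δ f = -5x^4 - 10x^3 - 10x^2 - 3x + 2
(∇ + D + Δ) f = -15x^4 - 20x^2 + 6x + 4
D f = -5x^4 + 2x + 2
E_{-3} D f = -5x^4 + 60x^3 - 270x^2 + 542x - 409
D (E_{-3} ∘ D) f = -20x^3 + 180x^2 - 540x + 542
E_{-3} D (E_{-3} ∘ D) f = -20x^3 + 360x^2 - 2160x + 4322
D (E_{-3} ∘ D) (E_{-3} ∘ D) f = -60x^2 + 720x - 2160
E_{-3} D (E_{-3} ∘ D) (E_{-3} ∘ D) f = -60x^2 + 1080x - 4860
∇ f = -5x^4 + 10x^3 - 10x^2 + 7x
Δ ∇ f = -20x^3 - 10x + 2
((∇ + D + Δ) + (E_{-3} ∘ D)^3 + Δ ∘ ∇) f = -15x^4 - 20x^3 - 80x^2 + 1076x - 4854

g(x) = -15x^4 - 20x^3 - 80x^2 + 1076x - 4854


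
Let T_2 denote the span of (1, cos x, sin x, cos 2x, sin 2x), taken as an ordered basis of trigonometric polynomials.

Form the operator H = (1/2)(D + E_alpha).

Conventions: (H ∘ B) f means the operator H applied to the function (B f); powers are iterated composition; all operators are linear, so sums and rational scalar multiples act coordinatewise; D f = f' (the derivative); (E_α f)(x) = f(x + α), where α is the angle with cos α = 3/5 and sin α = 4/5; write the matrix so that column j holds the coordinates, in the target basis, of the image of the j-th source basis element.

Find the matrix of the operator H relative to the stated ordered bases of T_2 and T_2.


image of 1: 1/2
image of cos x: (3/10)cos x - (9/10)sin x
image of sin x: (9/10)cos x + (3/10)sin x
image of cos 2x: -(7/50)cos 2x - (37/25)sin 2x
image of sin 2x: (37/25)cos 2x - (7/50)sin 2x
each image's coordinates form column j of the matrix

the matrix is [[1/2, 0, 0, 0, 0]; [0, 3/10, 9/10, 0, 0]; [0, -9/10, 3/10, 0, 0]; [0, 0, 0, -7/50, 37/25]; [0, 0, 0, -37/25, -7/50]] (rows listed top to bottom)


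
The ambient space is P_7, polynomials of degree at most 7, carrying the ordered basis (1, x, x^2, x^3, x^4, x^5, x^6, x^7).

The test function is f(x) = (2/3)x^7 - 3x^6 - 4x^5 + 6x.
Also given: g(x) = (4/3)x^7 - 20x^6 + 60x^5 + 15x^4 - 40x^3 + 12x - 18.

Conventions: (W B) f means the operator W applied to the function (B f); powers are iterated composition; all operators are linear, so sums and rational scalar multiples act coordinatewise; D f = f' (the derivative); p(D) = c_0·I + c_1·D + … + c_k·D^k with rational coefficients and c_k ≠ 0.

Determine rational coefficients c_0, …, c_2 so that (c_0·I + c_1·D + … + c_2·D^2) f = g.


D^0 f = (2/3)x^7 - 3x^6 - 4x^5 + 6x
D^1 f = (14/3)x^6 - 18x^5 - 20x^4 + 6
D^2 f = 28x^5 - 90x^4 - 80x^3
matching coefficients of g against c_0 f + c_1 Df + … from the top degree down determines the c_i
solution: c_0 = 2, c_1 = -3, c_2 = 1/2

p(D) = 2·I − 3·D + (1/2)·D^2, i.e. c_0 = 2, c_1 = -3, c_2 = 1/2


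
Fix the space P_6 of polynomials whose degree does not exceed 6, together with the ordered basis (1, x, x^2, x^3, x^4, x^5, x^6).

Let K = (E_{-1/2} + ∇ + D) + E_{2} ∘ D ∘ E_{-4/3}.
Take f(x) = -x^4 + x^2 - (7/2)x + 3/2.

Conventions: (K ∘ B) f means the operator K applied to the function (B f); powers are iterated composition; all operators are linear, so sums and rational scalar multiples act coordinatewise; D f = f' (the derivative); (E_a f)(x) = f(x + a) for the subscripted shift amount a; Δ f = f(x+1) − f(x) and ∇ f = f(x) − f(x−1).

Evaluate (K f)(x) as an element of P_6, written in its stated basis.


E_{-1/2} f = -x^4 + 2x^3 - (1/2)x^2 - 4x + 55/16
∇ f = -4x^3 + 6x^2 - 2x - 7/2
D f = -4x^3 + 2x - 7/2
(E_{-1/2} + ∇ + D) f = -x^4 - 6x^3 + (11/2)x^2 - 4x - 57/16
E_{-4/3} f = -x^4 + (16/3)x^3 - (29/3)x^2 + (179/54)x + 775/162
D E_{-4/3} f = -4x^3 + 16x^2 - (58/3)x + 179/54
E_{2} D E_{-4/3} f = -4x^3 - 8x^2 - (10/3)x - 181/54
((E_{-1/2} + ∇ + D) + E_{2} ∘ D ∘ E_{-4/3}) f = -x^4 - 10x^3 - (5/2)x^2 - (22/3)x - 2987/432

the image equals g(x) = -x^4 - 10x^3 - (5/2)x^2 - (22/3)x - 2987/432


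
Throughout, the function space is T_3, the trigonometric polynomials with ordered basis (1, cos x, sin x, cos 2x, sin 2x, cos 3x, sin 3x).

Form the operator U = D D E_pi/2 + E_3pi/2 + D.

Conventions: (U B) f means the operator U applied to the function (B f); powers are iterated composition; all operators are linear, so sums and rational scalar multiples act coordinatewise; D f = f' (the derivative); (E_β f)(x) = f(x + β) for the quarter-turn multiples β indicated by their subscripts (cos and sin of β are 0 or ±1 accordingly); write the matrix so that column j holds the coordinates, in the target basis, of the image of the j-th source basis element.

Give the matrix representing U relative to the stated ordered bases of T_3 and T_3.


the matrix is [[1, 0, 0, 0, 0, 0, 0]; [0, 0, -1, 0, 0, 0, 0]; [0, 1, 0, 0, 0, 0, 0]; [0, 0, 0, 3, 2, 0, 0]; [0, 0, 0, -2, 3, 0, 0]; [0, 0, 0, 0, 0, 0, 13]; [0, 0, 0, 0, 0, -13, 0]] (rows listed top to bottom)

image of 1: 1
image of cos x: sin x
image of sin x: -cos x
image of cos 2x: 3cos 2x - 2sin 2x
image of sin 2x: 2cos 2x + 3sin 2x
image of cos 3x: -13sin 3x
image of sin 3x: 13cos 3x
each image's coordinates form column j of the matrix


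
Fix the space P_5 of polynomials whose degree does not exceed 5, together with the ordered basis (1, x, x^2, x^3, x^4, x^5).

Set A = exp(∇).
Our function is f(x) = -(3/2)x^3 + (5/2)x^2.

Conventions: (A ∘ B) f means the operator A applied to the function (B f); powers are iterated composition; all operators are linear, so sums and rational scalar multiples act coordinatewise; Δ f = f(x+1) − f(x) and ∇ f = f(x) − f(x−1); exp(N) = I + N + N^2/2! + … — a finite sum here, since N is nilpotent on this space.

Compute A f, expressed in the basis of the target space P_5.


order-1 term: -(9/2)x^2 + (19/2)x - 4
order-2 term: -(9/2)x + 7
order-3 term: -3/2
the series for exp(∇) f terminates at order 3
exp(∇) f = -(3/2)x^3 - 2x^2 + 5x + 3/2

g(x) = -(3/2)x^3 - 2x^2 + 5x + 3/2


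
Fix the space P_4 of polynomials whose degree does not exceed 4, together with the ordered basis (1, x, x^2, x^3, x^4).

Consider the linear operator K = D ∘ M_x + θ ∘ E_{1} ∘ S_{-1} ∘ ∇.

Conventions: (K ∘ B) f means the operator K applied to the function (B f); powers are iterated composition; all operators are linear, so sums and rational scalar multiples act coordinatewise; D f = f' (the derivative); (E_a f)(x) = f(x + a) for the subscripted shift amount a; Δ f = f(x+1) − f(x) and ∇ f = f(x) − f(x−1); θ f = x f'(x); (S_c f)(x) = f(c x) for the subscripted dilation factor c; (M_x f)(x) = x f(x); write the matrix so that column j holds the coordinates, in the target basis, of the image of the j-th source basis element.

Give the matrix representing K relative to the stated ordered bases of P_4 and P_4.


the matrix is [[1, 0, 0, 0, 0]; [0, 2, -2, 9, -28]; [0, 0, 3, 6, -36]; [0, 0, 0, 4, -12]; [0, 0, 0, 0, 5]] (rows listed top to bottom)

image of 1: 1
image of x: 2x
image of x^2: 3x^2 - 2x
image of x^3: 4x^3 + 6x^2 + 9x
image of x^4: 5x^4 - 12x^3 - 36x^2 - 28x
each image's coordinates form column j of the matrix


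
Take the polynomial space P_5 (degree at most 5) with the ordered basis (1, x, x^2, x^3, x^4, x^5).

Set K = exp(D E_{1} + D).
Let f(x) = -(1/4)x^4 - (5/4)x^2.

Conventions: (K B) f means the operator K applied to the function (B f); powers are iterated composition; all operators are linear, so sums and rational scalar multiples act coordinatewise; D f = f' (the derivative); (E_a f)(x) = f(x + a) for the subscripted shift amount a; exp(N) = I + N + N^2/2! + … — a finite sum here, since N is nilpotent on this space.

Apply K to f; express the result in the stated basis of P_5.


order-1 term: -2x^3 - 3x^2 - 8x - 7/2
order-2 term: -6x^2 - 12x - 14
order-3 term: -8x - 12
order-4 term: -4
the series for exp(D E_{1} + D) f terminates at order 4
exp(D E_{1} + D) f = -(1/4)x^4 - 2x^3 - (41/4)x^2 - 28x - 67/2

the result is g(x) = -(1/4)x^4 - 2x^3 - (41/4)x^2 - 28x - 67/2


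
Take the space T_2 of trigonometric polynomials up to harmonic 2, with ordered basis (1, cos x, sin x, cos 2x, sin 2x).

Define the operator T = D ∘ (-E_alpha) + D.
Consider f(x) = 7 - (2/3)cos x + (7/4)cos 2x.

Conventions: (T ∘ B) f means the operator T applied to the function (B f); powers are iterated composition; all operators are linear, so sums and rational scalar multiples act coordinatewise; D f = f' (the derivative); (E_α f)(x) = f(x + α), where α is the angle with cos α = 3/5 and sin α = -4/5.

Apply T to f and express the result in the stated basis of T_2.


E_alpha f = 7 - (2/5)cos x - (8/15)sin x - (49/100)cos 2x + (42/25)sin 2x
(-E_alpha) f = -7 + (2/5)cos x + (8/15)sin x + (49/100)cos 2x - (42/25)sin 2x
D (-E_alpha) f = (8/15)cos x - (2/5)sin x - (84/25)cos 2x - (49/50)sin 2x
D f = (2/3)sin x - (7/2)sin 2x
(D ∘ (-E_alpha) + D) f = (8/15)cos x + (4/15)sin x - (84/25)cos 2x - (112/25)sin 2x

g(x) = (8/15)cos x + (4/15)sin x - (84/25)cos 2x - (112/25)sin 2x


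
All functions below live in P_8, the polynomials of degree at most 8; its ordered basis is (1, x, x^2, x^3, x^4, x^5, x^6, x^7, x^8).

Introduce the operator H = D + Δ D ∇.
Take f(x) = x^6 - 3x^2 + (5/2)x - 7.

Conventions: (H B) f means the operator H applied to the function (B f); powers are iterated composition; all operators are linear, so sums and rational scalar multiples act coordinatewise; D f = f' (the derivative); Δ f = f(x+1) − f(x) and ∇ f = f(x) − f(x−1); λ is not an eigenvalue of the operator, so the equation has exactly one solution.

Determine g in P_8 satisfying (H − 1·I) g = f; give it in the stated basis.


the image equals g(x) = -x^6 - 6x^5 - 30x^4 - 240x^3 - 1077x^2 - (5873/2)x - 8859/2

write g with unknown coordinates in the stated basis and equate coefficients in (H − 1·I) g = f
solving from the highest basis element down gives g = -x^6 - 6x^5 - 30x^4 - 240x^3 - 1077x^2 - (5873/2)x - 8859/2
check: H g = -6x^5 - 30x^4 - 240x^3 - 1080x^2 - 2934x - 8873/2
so H g − 1·g = x^6 - 3x^2 + (5/2)x - 7 = f ✓


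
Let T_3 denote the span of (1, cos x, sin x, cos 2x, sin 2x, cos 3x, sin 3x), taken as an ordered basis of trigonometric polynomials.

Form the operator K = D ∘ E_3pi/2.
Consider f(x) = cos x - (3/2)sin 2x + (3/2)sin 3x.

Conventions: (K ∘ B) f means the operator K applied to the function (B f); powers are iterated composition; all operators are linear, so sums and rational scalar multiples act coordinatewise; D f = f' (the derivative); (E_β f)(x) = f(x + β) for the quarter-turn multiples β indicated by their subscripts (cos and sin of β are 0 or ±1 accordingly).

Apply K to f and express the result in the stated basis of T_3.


E_3pi/2 f = sin x + (3/2)sin 2x + (3/2)cos 3x
D E_3pi/2 f = cos x + 3cos 2x - (9/2)sin 3x

the result is g(x) = cos x + 3cos 2x - (9/2)sin 3x


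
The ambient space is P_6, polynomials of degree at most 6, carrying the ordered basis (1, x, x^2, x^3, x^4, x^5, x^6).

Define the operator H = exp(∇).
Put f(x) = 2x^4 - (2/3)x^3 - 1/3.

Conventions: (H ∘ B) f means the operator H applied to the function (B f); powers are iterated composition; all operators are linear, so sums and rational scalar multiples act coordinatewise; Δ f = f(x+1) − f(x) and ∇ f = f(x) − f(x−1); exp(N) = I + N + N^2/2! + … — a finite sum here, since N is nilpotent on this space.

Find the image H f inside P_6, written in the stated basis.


order-1 term: 8x^3 - 14x^2 + 10x - 8/3
order-2 term: 12x^2 - 26x + 16
order-3 term: 8x - 38/3
order-4 term: 2
the series for exp(∇) f terminates at order 4
exp(∇) f = 2x^4 + (22/3)x^3 - 2x^2 - 8x + 7/3

the image equals g(x) = 2x^4 + (22/3)x^3 - 2x^2 - 8x + 7/3


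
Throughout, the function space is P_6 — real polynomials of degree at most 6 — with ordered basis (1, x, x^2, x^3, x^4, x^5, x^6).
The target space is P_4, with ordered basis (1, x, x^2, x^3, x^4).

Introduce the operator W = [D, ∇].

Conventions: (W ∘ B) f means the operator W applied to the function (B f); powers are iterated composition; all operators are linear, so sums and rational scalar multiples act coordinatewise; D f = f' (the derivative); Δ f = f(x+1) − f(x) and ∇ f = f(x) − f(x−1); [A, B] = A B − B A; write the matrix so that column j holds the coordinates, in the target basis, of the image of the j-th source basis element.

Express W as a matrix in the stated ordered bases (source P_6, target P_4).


the matrix is [[0, 0, 0, 0, 0, 0, 0]; [0, 0, 0, 0, 0, 0, 0]; [0, 0, 0, 0, 0, 0, 0]; [0, 0, 0, 0, 0, 0, 0]; [0, 0, 0, 0, 0, 0, 0]] (rows listed top to bottom)

image of 1: 0
image of x: 0
image of x^2: 0
image of x^3: 0
image of x^4: 0
image of x^5: 0
image of x^6: 0
each image's coordinates form column j of the matrix


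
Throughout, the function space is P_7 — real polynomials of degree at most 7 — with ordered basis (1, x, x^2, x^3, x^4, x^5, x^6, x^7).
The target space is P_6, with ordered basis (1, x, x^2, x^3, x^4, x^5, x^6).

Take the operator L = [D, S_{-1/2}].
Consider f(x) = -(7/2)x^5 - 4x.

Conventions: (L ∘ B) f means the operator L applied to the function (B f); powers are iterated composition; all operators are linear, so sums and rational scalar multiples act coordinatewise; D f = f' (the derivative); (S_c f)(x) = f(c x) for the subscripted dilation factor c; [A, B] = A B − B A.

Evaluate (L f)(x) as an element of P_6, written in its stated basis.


the image equals g(x) = (105/64)x^4 + 6

S_{-1/2} f = (7/64)x^5 + 2x
D S_{-1/2} f = (35/64)x^4 + 2
D f = -(35/2)x^4 - 4
S_{-1/2} D f = -(35/32)x^4 - 4
[D, S_{-1/2}] f = (105/64)x^4 + 6


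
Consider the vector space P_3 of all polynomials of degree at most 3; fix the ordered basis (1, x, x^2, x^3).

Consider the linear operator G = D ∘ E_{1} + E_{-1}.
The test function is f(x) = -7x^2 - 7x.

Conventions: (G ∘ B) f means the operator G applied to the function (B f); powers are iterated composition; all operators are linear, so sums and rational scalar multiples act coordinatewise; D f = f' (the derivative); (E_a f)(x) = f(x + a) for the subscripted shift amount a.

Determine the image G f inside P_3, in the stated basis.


the result is g(x) = -7x^2 - 7x - 21

E_{1} f = -7x^2 - 21x - 14
D E_{1} f = -14x - 21
E_{-1} f = -7x^2 + 7x
(D ∘ E_{1} + E_{-1}) f = -7x^2 - 7x - 21


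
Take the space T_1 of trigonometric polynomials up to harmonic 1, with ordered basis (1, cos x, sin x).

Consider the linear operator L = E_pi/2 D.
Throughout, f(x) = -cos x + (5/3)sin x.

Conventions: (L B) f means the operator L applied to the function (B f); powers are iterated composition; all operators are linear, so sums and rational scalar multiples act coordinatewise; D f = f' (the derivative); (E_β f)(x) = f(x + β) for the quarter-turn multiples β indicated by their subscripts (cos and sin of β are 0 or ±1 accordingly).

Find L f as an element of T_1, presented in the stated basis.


g(x) = cos x - (5/3)sin x

D f = (5/3)cos x + sin x
E_pi/2 D f = cos x - (5/3)sin x


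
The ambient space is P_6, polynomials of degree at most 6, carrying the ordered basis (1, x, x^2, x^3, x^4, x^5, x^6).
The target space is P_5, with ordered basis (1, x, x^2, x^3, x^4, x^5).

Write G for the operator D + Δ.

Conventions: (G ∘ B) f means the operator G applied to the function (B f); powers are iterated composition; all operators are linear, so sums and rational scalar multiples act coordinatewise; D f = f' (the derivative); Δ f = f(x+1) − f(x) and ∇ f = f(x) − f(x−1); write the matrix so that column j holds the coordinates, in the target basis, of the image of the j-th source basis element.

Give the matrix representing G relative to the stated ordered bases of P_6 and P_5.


the matrix is [[0, 2, 1, 1, 1, 1, 1]; [0, 0, 4, 3, 4, 5, 6]; [0, 0, 0, 6, 6, 10, 15]; [0, 0, 0, 0, 8, 10, 20]; [0, 0, 0, 0, 0, 10, 15]; [0, 0, 0, 0, 0, 0, 12]] (rows listed top to bottom)

image of 1: 0
image of x: 2
image of x^2: 4x + 1
image of x^3: 6x^2 + 3x + 1
image of x^4: 8x^3 + 6x^2 + 4x + 1
image of x^5: 10x^4 + 10x^3 + 10x^2 + 5x + 1
image of x^6: 12x^5 + 15x^4 + 20x^3 + 15x^2 + 6x + 1
each image's coordinates form column j of the matrix


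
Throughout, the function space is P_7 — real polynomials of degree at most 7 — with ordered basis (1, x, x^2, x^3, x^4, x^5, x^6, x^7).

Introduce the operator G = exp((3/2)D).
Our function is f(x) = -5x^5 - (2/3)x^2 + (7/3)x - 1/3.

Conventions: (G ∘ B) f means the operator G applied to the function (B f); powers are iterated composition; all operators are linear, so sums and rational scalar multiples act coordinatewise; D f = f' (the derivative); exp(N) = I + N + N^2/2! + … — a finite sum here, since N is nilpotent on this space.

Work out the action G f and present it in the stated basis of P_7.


order-1 term: -(75/2)x^4 - 2x + 7/2
order-2 term: -(225/2)x^3 - 3/2
order-3 term: -(675/4)x^2
order-4 term: -(2025/16)x
order-5 term: -1215/32
the series for exp((3/2)D) f terminates at order 5
exp((3/2)D) f = -5x^5 - (75/2)x^4 - (225/2)x^3 - (2033/12)x^2 - (6059/48)x - 3485/96

the result is g(x) = -5x^5 - (75/2)x^4 - (225/2)x^3 - (2033/12)x^2 - (6059/48)x - 3485/96


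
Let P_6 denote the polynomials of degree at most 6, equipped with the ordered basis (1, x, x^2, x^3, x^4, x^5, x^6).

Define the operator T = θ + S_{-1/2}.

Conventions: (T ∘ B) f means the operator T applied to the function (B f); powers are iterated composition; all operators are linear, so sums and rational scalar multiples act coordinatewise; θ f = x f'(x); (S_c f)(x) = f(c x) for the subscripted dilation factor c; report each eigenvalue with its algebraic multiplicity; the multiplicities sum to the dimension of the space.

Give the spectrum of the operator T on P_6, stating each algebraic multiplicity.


image of 1: 1
image of x: (1/2)x
image of x^2: (9/4)x^2
image of x^3: (23/8)x^3
image of x^4: (65/16)x^4
image of x^5: (159/32)x^5
image of x^6: (385/64)x^6
the matrix is upper triangular; its diagonal is (1, 1/2, 9/4, 23/8, 65/16, 159/32, 385/64)
for a triangular matrix the eigenvalues are the diagonal entries, with algebraic multiplicity their repetition count

λ = 1/2 (multiplicity 1), λ = 1 (multiplicity 1), λ = 9/4 (multiplicity 1), λ = 23/8 (multiplicity 1), λ = 65/16 (multiplicity 1), λ = 159/32 (multiplicity 1), λ = 385/64 (multiplicity 1)


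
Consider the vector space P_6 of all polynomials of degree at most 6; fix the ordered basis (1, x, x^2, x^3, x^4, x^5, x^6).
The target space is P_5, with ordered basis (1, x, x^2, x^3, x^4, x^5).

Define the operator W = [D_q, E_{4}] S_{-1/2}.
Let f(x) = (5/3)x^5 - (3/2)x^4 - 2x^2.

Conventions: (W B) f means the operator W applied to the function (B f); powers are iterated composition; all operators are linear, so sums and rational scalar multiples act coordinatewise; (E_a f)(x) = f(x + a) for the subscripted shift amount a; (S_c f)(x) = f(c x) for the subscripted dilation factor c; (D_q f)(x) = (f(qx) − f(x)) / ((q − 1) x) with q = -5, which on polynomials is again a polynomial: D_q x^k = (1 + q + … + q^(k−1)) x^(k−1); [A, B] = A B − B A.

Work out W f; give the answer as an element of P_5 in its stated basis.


S_{-1/2} f = -(5/96)x^5 - (3/32)x^4 - (1/2)x^2
E_{4} S_{-1/2} f = -(5/96)x^5 - (109/96)x^4 - (59/6)x^3 - (257/6)x^2 - (284/3)x - 256/3
D_q E_{4} S_{-1/2} f = -(2605/96)x^4 + (1417/12)x^3 - (413/2)x^2 + (514/3)x - 284/3
D_q S_{-1/2} f = -(2605/96)x^4 + (39/4)x^3 + 2x
E_{4} D_q S_{-1/2} f = -(2605/96)x^4 - (5093/12)x^3 - 2488x^2 - (19430/3)x - 18944/3
[D_q, E_{4}] S_{-1/2} f = (1085/2)x^3 + (4563/2)x^2 + 6648x + 6220

the result is g(x) = (1085/2)x^3 + (4563/2)x^2 + 6648x + 6220


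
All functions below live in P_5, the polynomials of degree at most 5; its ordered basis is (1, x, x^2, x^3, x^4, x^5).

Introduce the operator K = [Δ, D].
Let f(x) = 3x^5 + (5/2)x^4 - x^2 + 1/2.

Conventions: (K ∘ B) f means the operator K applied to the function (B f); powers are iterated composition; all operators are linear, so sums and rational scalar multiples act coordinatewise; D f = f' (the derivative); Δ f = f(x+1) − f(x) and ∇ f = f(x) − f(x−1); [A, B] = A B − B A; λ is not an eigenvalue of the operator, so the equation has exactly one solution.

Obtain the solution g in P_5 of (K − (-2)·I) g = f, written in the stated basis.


write g with unknown coordinates in the stated basis and equate coefficients in (K − (-2)·I) g = f
solving from the highest basis element down gives g = (3/2)x^5 + (5/4)x^4 - (1/2)x^2 + 1/4
check: K g = 0
so K g − (-2)·g = 3x^5 + (5/2)x^4 - x^2 + 1/2 = f ✓

the image equals g(x) = (3/2)x^5 + (5/4)x^4 - (1/2)x^2 + 1/4


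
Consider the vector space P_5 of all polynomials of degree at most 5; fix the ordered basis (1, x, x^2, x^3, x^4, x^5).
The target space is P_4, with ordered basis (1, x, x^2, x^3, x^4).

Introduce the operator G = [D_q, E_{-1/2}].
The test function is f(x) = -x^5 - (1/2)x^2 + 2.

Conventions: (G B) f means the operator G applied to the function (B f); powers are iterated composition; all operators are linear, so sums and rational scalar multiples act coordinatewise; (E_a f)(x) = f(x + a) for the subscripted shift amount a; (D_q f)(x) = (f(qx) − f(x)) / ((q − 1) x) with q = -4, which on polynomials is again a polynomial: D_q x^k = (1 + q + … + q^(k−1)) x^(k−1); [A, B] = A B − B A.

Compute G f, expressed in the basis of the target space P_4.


g(x) = -(1075/2)x^3 + 275x^2 - (425/4)x + 55/4

E_{-1/2} f = -x^5 + (5/2)x^4 - (5/2)x^3 + (3/4)x^2 + (3/16)x + 61/32
D_q E_{-1/2} f = -205x^4 - (255/2)x^3 - (65/2)x^2 - (9/4)x + 3/16
D_q f = -205x^4 + (3/2)x
E_{-1/2} D_q f = -205x^4 + 410x^3 - (615/2)x^2 + 104x - 217/16
[D_q, E_{-1/2}] f = -(1075/2)x^3 + 275x^2 - (425/4)x + 55/4


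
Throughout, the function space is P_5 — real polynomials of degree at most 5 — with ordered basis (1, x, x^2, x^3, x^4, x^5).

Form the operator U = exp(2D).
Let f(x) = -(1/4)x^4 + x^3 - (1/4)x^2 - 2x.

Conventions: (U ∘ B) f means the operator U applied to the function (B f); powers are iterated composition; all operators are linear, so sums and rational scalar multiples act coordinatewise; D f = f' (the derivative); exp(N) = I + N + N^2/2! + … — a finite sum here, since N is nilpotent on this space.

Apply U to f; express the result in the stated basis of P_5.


order-1 term: -2x^3 + 6x^2 - x - 4
order-2 term: -6x^2 + 12x - 1
order-3 term: -8x + 8
order-4 term: -4
the series for exp(2D) f terminates at order 4
exp(2D) f = -(1/4)x^4 - x^3 - (1/4)x^2 + x - 1

the image equals g(x) = -(1/4)x^4 - x^3 - (1/4)x^2 + x - 1


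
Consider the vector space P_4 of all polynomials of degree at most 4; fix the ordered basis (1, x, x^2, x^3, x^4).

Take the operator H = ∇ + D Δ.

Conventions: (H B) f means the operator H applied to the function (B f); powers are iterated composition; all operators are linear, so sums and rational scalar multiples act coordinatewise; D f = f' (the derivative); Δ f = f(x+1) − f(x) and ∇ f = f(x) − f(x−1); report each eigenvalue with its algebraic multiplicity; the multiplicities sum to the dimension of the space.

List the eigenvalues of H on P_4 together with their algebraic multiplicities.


image of 1: 0
image of x: 1
image of x^2: 2x + 1
image of x^3: 3x^2 + 3x + 4
image of x^4: 4x^3 + 6x^2 + 16x + 3
the matrix is upper triangular; its diagonal is (0, 0, 0, 0, 0)
for a triangular matrix the eigenvalues are the diagonal entries, with algebraic multiplicity their repetition count

λ = 0 (multiplicity 5)


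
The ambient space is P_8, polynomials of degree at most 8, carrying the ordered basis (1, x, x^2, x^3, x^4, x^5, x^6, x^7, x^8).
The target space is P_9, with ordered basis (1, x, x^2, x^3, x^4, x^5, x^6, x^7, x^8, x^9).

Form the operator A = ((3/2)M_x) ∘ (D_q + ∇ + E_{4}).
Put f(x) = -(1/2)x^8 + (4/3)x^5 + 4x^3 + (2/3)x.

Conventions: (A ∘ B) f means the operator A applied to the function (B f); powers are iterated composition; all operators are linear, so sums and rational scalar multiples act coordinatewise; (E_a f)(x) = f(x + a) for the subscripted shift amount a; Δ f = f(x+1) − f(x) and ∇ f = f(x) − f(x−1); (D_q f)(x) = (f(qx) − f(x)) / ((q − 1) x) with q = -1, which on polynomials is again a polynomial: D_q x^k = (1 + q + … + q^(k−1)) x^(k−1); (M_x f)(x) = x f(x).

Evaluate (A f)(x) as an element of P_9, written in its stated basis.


g(x) = -(3/4)x^9 - 30x^8 - 315x^7 - 2728x^6 - (26671/2)x^5 - 42744x^4 - 84599x^3 - 95489x^2 - (186821/4)x

D_q f = (4/3)x^4 + 4x^2 + 2/3
∇ f = -4x^7 + 14x^6 - 28x^5 + (125/3)x^4 - (124/3)x^3 + (118/3)x^2 - (68/3)x + 13/2
E_{4} f = -(1/2)x^8 - 16x^7 - 224x^6 - (5372/3)x^5 - (26800/3)x^4 - (85364/3)x^3 - (169328/3)x^2 - (190910/3)x - 31144
(D_q + ∇ + E_{4}) f = -(1/2)x^8 - 20x^7 - 210x^6 - (5456/3)x^5 - (26671/3)x^4 - 28496x^3 - (169198/3)x^2 - (190978/3)x - 186821/6
M_x (D_q + ∇ + E_{4}) f = -(1/2)x^9 - 20x^8 - 210x^7 - (5456/3)x^6 - (26671/3)x^5 - 28496x^4 - (169198/3)x^3 - (190978/3)x^2 - (186821/6)x
((3/2)M_x) (D_q + ∇ + E_{4}) f = -(3/4)x^9 - 30x^8 - 315x^7 - 2728x^6 - (26671/2)x^5 - 42744x^4 - 84599x^3 - 95489x^2 - (186821/4)x


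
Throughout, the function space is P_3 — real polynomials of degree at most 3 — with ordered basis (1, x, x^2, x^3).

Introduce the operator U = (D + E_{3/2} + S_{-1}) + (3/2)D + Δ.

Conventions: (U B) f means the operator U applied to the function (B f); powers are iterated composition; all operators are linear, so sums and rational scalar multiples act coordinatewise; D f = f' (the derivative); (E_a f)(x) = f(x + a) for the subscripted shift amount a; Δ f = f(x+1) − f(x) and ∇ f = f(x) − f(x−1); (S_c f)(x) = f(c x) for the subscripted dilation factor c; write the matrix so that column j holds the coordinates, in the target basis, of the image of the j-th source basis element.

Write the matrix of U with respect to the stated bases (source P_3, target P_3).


the matrix is [[2, 5, 13/4, 35/8]; [0, 0, 10, 39/4]; [0, 0, 2, 15]; [0, 0, 0, 0]] (rows listed top to bottom)

image of 1: 2
image of x: 5
image of x^2: 2x^2 + 10x + 13/4
image of x^3: 15x^2 + (39/4)x + 35/8
each image's coordinates form column j of the matrix


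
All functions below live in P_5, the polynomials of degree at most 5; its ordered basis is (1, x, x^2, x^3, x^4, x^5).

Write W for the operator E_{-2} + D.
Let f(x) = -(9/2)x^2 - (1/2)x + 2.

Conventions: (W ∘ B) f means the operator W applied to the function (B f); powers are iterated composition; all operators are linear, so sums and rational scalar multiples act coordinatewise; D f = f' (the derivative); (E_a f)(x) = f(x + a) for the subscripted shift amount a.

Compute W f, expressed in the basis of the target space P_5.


E_{-2} f = -(9/2)x^2 + (35/2)x - 15
D f = -9x - 1/2
(E_{-2} + D) f = -(9/2)x^2 + (17/2)x - 31/2

g(x) = -(9/2)x^2 + (17/2)x - 31/2
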